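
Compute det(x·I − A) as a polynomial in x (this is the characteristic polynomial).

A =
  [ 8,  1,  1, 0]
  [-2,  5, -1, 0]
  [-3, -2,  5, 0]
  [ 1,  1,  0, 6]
x^4 - 24*x^3 + 216*x^2 - 864*x + 1296

Expanding det(x·I − A) (e.g. by cofactor expansion or by noting that A is similar to its Jordan form J, which has the same characteristic polynomial as A) gives
  χ_A(x) = x^4 - 24*x^3 + 216*x^2 - 864*x + 1296
which factors as (x - 6)^4. The eigenvalues (with algebraic multiplicities) are λ = 6 with multiplicity 4.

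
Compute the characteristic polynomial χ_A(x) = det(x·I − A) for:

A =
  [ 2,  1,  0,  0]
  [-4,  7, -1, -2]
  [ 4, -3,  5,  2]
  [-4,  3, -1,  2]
x^4 - 16*x^3 + 96*x^2 - 256*x + 256

Expanding det(x·I − A) (e.g. by cofactor expansion or by noting that A is similar to its Jordan form J, which has the same characteristic polynomial as A) gives
  χ_A(x) = x^4 - 16*x^3 + 96*x^2 - 256*x + 256
which factors as (x - 4)^4. The eigenvalues (with algebraic multiplicities) are λ = 4 with multiplicity 4.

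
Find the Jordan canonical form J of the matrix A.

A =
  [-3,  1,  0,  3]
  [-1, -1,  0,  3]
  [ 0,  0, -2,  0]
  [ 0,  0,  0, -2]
J_2(-2) ⊕ J_1(-2) ⊕ J_1(-2)

The characteristic polynomial is
  det(x·I − A) = x^4 + 8*x^3 + 24*x^2 + 32*x + 16 = (x + 2)^4

Eigenvalues and multiplicities (the geometric multiplicity of λ is n − rank(A − λI), which equals the number of Jordan blocks for λ):
  λ = -2: algebraic multiplicity = 4, geometric multiplicity = 3

Determining the block sizes for each eigenvalue:
  λ = -2: 3 blocks summing to 4 forces exactly one block of size 2 and the rest size 1 → block sizes [2, 1, 1]

Assembling the blocks gives a Jordan form
J =
  [-2,  1,  0,  0]
  [ 0, -2,  0,  0]
  [ 0,  0, -2,  0]
  [ 0,  0,  0, -2]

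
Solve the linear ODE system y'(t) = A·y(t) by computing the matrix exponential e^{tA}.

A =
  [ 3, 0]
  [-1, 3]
e^{tA} =
  [exp(3*t), 0]
  [-t*exp(3*t), exp(3*t)]

Strategy: write A = P · J · P⁻¹ where J is a Jordan canonical form, so e^{tA} = P · e^{tJ} · P⁻¹, and e^{tJ} can be computed block-by-block.

A has Jordan form
J =
  [3, 1]
  [0, 3]
(up to reordering of blocks).

Per-block formulas:
  For a 2×2 Jordan block J_2(3): exp(t · J_2(3)) = e^(3t)·(I + t·N), where N is the 2×2 nilpotent shift.

After assembling e^{tJ} and conjugating by P, we get:

e^{tA} =
  [exp(3*t), 0]
  [-t*exp(3*t), exp(3*t)]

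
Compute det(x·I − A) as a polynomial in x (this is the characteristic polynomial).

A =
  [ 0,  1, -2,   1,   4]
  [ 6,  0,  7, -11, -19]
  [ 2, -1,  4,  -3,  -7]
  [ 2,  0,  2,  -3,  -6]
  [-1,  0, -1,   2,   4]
x^5 - 5*x^4 + 10*x^3 - 10*x^2 + 5*x - 1

Expanding det(x·I − A) (e.g. by cofactor expansion or by noting that A is similar to its Jordan form J, which has the same characteristic polynomial as A) gives
  χ_A(x) = x^5 - 5*x^4 + 10*x^3 - 10*x^2 + 5*x - 1
which factors as (x - 1)^5. The eigenvalues (with algebraic multiplicities) are λ = 1 with multiplicity 5.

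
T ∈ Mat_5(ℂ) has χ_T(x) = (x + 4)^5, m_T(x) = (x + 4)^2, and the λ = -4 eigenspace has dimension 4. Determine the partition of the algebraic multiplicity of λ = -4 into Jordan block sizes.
Block sizes for λ = -4: [2, 1, 1, 1]

Step 1 — from the characteristic polynomial, algebraic multiplicity of λ = -4 is 5. From dim ker(T − (-4)·I) = 4, there are exactly 4 Jordan blocks for λ = -4.
Step 2 — from the minimal polynomial, the factor (x + 4)^2 tells us the largest block for λ = -4 has size 2.
Step 3 — with total size 5, 4 blocks, and largest block 2, the block sizes (in nonincreasing order) are [2, 1, 1, 1].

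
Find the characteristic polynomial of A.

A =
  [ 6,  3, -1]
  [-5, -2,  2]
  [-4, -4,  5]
x^3 - 9*x^2 + 27*x - 27

Expanding det(x·I − A) (e.g. by cofactor expansion or by noting that A is similar to its Jordan form J, which has the same characteristic polynomial as A) gives
  χ_A(x) = x^3 - 9*x^2 + 27*x - 27
which factors as (x - 3)^3. The eigenvalues (with algebraic multiplicities) are λ = 3 with multiplicity 3.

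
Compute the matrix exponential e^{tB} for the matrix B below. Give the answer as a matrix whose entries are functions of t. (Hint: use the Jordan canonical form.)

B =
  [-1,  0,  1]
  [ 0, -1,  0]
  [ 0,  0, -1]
e^{tB} =
  [exp(-t), 0, t*exp(-t)]
  [0, exp(-t), 0]
  [0, 0, exp(-t)]

Strategy: write B = P · J · P⁻¹ where J is a Jordan canonical form, so e^{tB} = P · e^{tJ} · P⁻¹, and e^{tJ} can be computed block-by-block.

B has Jordan form
J =
  [-1,  1,  0]
  [ 0, -1,  0]
  [ 0,  0, -1]
(up to reordering of blocks).

Per-block formulas:
  For a 1×1 block at λ = -1: exp(t · [-1]) = [e^(-1t)].
  For a 2×2 Jordan block J_2(-1): exp(t · J_2(-1)) = e^(-1t)·(I + t·N), where N is the 2×2 nilpotent shift.

After assembling e^{tJ} and conjugating by P, we get:

e^{tB} =
  [exp(-t), 0, t*exp(-t)]
  [0, exp(-t), 0]
  [0, 0, exp(-t)]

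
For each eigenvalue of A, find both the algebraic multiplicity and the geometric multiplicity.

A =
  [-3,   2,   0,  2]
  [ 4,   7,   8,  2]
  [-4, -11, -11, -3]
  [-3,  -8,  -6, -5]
λ = -3: alg = 4, geom = 2

Step 1 — factor the characteristic polynomial to read off the algebraic multiplicities:
  χ_A(x) = (x + 3)^4

Step 2 — compute geometric multiplicities via the rank-nullity identity g(λ) = n − rank(A − λI):
  rank(A − (-3)·I) = 2, so dim ker(A − (-3)·I) = n − 2 = 2

Summary:
  λ = -3: algebraic multiplicity = 4, geometric multiplicity = 2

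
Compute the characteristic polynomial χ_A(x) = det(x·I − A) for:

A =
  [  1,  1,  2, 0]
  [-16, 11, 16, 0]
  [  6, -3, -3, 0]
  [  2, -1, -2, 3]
x^4 - 12*x^3 + 54*x^2 - 108*x + 81

Expanding det(x·I − A) (e.g. by cofactor expansion or by noting that A is similar to its Jordan form J, which has the same characteristic polynomial as A) gives
  χ_A(x) = x^4 - 12*x^3 + 54*x^2 - 108*x + 81
which factors as (x - 3)^4. The eigenvalues (with algebraic multiplicities) are λ = 3 with multiplicity 4.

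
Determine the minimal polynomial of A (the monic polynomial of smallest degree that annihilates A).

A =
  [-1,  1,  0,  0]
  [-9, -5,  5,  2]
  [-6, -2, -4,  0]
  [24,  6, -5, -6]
x^3 + 12*x^2 + 48*x + 64

The characteristic polynomial is χ_A(x) = (x + 4)^4, so the eigenvalues are known. The minimal polynomial is
  m_A(x) = Π_λ (x − λ)^{k_λ}
where k_λ is the size of the *largest* Jordan block for λ (equivalently, the smallest k with (A − λI)^k v = 0 for every generalised eigenvector v of λ).

  λ = -4: largest Jordan block has size 3, contributing (x + 4)^3

So m_A(x) = (x + 4)^3 = x^3 + 12*x^2 + 48*x + 64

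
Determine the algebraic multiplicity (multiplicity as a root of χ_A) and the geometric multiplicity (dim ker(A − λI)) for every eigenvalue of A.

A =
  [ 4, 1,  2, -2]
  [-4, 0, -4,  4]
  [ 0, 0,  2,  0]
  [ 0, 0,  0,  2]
λ = 2: alg = 4, geom = 3

Step 1 — factor the characteristic polynomial to read off the algebraic multiplicities:
  χ_A(x) = (x - 2)^4

Step 2 — compute geometric multiplicities via the rank-nullity identity g(λ) = n − rank(A − λI):
  rank(A − (2)·I) = 1, so dim ker(A − (2)·I) = n − 1 = 3

Summary:
  λ = 2: algebraic multiplicity = 4, geometric multiplicity = 3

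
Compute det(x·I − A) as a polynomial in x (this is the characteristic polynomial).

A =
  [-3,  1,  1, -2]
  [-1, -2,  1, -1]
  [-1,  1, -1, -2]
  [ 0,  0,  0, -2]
x^4 + 8*x^3 + 24*x^2 + 32*x + 16

Expanding det(x·I − A) (e.g. by cofactor expansion or by noting that A is similar to its Jordan form J, which has the same characteristic polynomial as A) gives
  χ_A(x) = x^4 + 8*x^3 + 24*x^2 + 32*x + 16
which factors as (x + 2)^4. The eigenvalues (with algebraic multiplicities) are λ = -2 with multiplicity 4.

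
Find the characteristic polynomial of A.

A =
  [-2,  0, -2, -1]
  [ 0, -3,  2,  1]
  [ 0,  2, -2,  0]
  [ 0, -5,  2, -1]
x^4 + 8*x^3 + 24*x^2 + 32*x + 16

Expanding det(x·I − A) (e.g. by cofactor expansion or by noting that A is similar to its Jordan form J, which has the same characteristic polynomial as A) gives
  χ_A(x) = x^4 + 8*x^3 + 24*x^2 + 32*x + 16
which factors as (x + 2)^4. The eigenvalues (with algebraic multiplicities) are λ = -2 with multiplicity 4.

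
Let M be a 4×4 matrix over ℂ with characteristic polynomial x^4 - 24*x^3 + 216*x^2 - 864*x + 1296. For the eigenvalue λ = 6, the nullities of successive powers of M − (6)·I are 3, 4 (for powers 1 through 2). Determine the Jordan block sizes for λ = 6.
Block sizes for λ = 6: [2, 1, 1]

From the dimensions of kernels of powers, the number of Jordan blocks of size at least j is d_j − d_{j−1} where d_j = dim ker(N^j) (with d_0 = 0). Computing the differences gives [3, 1].
The number of blocks of size exactly k is (#blocks of size ≥ k) − (#blocks of size ≥ k + 1), so the partition is: 2 block(s) of size 1, 1 block(s) of size 2.
In nonincreasing order the block sizes are [2, 1, 1].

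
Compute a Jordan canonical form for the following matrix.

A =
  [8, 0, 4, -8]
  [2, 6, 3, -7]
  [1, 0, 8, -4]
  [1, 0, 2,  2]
J_2(6) ⊕ J_2(6)

The characteristic polynomial is
  det(x·I − A) = x^4 - 24*x^3 + 216*x^2 - 864*x + 1296 = (x - 6)^4

Eigenvalues and multiplicities (the geometric multiplicity of λ is n − rank(A − λI), which equals the number of Jordan blocks for λ):
  λ = 6: algebraic multiplicity = 4, geometric multiplicity = 2

Determining the block sizes for each eigenvalue:
  λ = 6: with am = 4 and gm = 2, the partition is not yet determined (e.g. several partitions of 4 into 2 parts exist). Let N = A − (6)·I. Computing rank(N^1) = 2, rank(N^2) = 0; the number of blocks of size ≥ j is rank(N^{j−1}) − rank(N^j), giving [2, 2]. So we have 2 block(s) of size 2 → block sizes [2, 2]

Assembling the blocks gives a Jordan form
J =
  [6, 1, 0, 0]
  [0, 6, 0, 0]
  [0, 0, 6, 1]
  [0, 0, 0, 6]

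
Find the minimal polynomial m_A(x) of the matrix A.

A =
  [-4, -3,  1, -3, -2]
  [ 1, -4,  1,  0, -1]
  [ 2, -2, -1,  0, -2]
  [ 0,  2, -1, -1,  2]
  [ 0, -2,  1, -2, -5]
x^3 + 9*x^2 + 27*x + 27

The characteristic polynomial is χ_A(x) = (x + 3)^5, so the eigenvalues are known. The minimal polynomial is
  m_A(x) = Π_λ (x − λ)^{k_λ}
where k_λ is the size of the *largest* Jordan block for λ (equivalently, the smallest k with (A − λI)^k v = 0 for every generalised eigenvector v of λ).

  λ = -3: largest Jordan block has size 3, contributing (x + 3)^3

So m_A(x) = (x + 3)^3 = x^3 + 9*x^2 + 27*x + 27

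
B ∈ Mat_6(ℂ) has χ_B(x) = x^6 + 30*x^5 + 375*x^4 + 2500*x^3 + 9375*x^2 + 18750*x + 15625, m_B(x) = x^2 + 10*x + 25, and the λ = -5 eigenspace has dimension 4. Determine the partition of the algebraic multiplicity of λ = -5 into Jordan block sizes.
Block sizes for λ = -5: [2, 2, 1, 1]

Step 1 — from the characteristic polynomial, algebraic multiplicity of λ = -5 is 6. From dim ker(B − (-5)·I) = 4, there are exactly 4 Jordan blocks for λ = -5.
Step 2 — from the minimal polynomial, the factor (x + 5)^2 tells us the largest block for λ = -5 has size 2.
Step 3 — with total size 6, 4 blocks, and largest block 2, the block sizes (in nonincreasing order) are [2, 2, 1, 1].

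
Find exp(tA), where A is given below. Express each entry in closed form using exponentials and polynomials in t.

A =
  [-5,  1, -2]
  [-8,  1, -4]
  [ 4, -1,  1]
e^{tA} =
  [-4*t*exp(-t) + exp(-t), t*exp(-t), -2*t*exp(-t)]
  [-8*t*exp(-t), 2*t*exp(-t) + exp(-t), -4*t*exp(-t)]
  [4*t*exp(-t), -t*exp(-t), 2*t*exp(-t) + exp(-t)]

Strategy: write A = P · J · P⁻¹ where J is a Jordan canonical form, so e^{tA} = P · e^{tJ} · P⁻¹, and e^{tJ} can be computed block-by-block.

A has Jordan form
J =
  [-1,  1,  0]
  [ 0, -1,  0]
  [ 0,  0, -1]
(up to reordering of blocks).

Per-block formulas:
  For a 1×1 block at λ = -1: exp(t · [-1]) = [e^(-1t)].
  For a 2×2 Jordan block J_2(-1): exp(t · J_2(-1)) = e^(-1t)·(I + t·N), where N is the 2×2 nilpotent shift.

After assembling e^{tJ} and conjugating by P, we get:

e^{tA} =
  [-4*t*exp(-t) + exp(-t), t*exp(-t), -2*t*exp(-t)]
  [-8*t*exp(-t), 2*t*exp(-t) + exp(-t), -4*t*exp(-t)]
  [4*t*exp(-t), -t*exp(-t), 2*t*exp(-t) + exp(-t)]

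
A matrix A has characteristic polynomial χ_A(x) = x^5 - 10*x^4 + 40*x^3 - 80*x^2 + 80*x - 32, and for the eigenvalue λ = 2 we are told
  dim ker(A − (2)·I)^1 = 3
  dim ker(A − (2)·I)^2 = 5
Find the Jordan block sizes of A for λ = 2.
Block sizes for λ = 2: [2, 2, 1]

From the dimensions of kernels of powers, the number of Jordan blocks of size at least j is d_j − d_{j−1} where d_j = dim ker(N^j) (with d_0 = 0). Computing the differences gives [3, 2].
The number of blocks of size exactly k is (#blocks of size ≥ k) − (#blocks of size ≥ k + 1), so the partition is: 1 block(s) of size 1, 2 block(s) of size 2.
In nonincreasing order the block sizes are [2, 2, 1].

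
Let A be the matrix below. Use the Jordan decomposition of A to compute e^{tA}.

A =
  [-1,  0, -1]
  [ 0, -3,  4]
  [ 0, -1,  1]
e^{tA} =
  [exp(-t), t^2*exp(-t)/2, -t^2*exp(-t) - t*exp(-t)]
  [0, -2*t*exp(-t) + exp(-t), 4*t*exp(-t)]
  [0, -t*exp(-t), 2*t*exp(-t) + exp(-t)]

Strategy: write A = P · J · P⁻¹ where J is a Jordan canonical form, so e^{tA} = P · e^{tJ} · P⁻¹, and e^{tJ} can be computed block-by-block.

A has Jordan form
J =
  [-1,  1,  0]
  [ 0, -1,  1]
  [ 0,  0, -1]
(up to reordering of blocks).

Per-block formulas:
  For a 3×3 Jordan block J_3(-1): exp(t · J_3(-1)) = e^(-1t)·(I + t·N + (t^2/2)·N^2), where N is the 3×3 nilpotent shift.

After assembling e^{tJ} and conjugating by P, we get:

e^{tA} =
  [exp(-t), t^2*exp(-t)/2, -t^2*exp(-t) - t*exp(-t)]
  [0, -2*t*exp(-t) + exp(-t), 4*t*exp(-t)]
  [0, -t*exp(-t), 2*t*exp(-t) + exp(-t)]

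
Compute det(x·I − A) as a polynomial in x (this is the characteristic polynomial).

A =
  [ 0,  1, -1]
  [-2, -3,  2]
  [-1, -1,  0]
x^3 + 3*x^2 + 3*x + 1

Expanding det(x·I − A) (e.g. by cofactor expansion or by noting that A is similar to its Jordan form J, which has the same characteristic polynomial as A) gives
  χ_A(x) = x^3 + 3*x^2 + 3*x + 1
which factors as (x + 1)^3. The eigenvalues (with algebraic multiplicities) are λ = -1 with multiplicity 3.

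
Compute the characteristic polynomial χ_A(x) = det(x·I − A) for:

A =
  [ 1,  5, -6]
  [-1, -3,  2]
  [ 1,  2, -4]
x^3 + 6*x^2 + 12*x + 8

Expanding det(x·I − A) (e.g. by cofactor expansion or by noting that A is similar to its Jordan form J, which has the same characteristic polynomial as A) gives
  χ_A(x) = x^3 + 6*x^2 + 12*x + 8
which factors as (x + 2)^3. The eigenvalues (with algebraic multiplicities) are λ = -2 with multiplicity 3.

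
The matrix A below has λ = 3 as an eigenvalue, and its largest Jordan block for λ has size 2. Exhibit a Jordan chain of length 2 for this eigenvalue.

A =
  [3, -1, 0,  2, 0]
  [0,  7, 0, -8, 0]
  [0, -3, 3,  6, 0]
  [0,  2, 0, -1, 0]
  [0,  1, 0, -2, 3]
A Jordan chain for λ = 3 of length 2:
v_1 = (-1, 4, -3, 2, 1)ᵀ
v_2 = (0, 1, 0, 0, 0)ᵀ

Let N = A − (3)·I. We want v_2 with N^2 v_2 = 0 but N^1 v_2 ≠ 0; then v_{j-1} := N · v_j for j = 2, …, 2.

Pick v_2 = (0, 1, 0, 0, 0)ᵀ.
Then v_1 = N · v_2 = (-1, 4, -3, 2, 1)ᵀ.

Sanity check: (A − (3)·I) v_1 = (0, 0, 0, 0, 0)ᵀ = 0. ✓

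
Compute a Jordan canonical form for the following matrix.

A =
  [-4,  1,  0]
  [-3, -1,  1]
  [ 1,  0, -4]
J_3(-3)

The characteristic polynomial is
  det(x·I − A) = x^3 + 9*x^2 + 27*x + 27 = (x + 3)^3

Eigenvalues and multiplicities (the geometric multiplicity of λ is n − rank(A − λI), which equals the number of Jordan blocks for λ):
  λ = -3: algebraic multiplicity = 3, geometric multiplicity = 1

Determining the block sizes for each eigenvalue:
  λ = -3: one block (gm = 1), so the single block has size am = 3 → block sizes [3]

Assembling the blocks gives a Jordan form
J =
  [-3,  1,  0]
  [ 0, -3,  1]
  [ 0,  0, -3]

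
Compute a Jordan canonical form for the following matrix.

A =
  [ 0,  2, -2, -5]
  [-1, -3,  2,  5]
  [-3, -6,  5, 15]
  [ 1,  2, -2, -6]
J_2(-1) ⊕ J_1(-1) ⊕ J_1(-1)

The characteristic polynomial is
  det(x·I − A) = x^4 + 4*x^3 + 6*x^2 + 4*x + 1 = (x + 1)^4

Eigenvalues and multiplicities (the geometric multiplicity of λ is n − rank(A − λI), which equals the number of Jordan blocks for λ):
  λ = -1: algebraic multiplicity = 4, geometric multiplicity = 3

Determining the block sizes for each eigenvalue:
  λ = -1: 3 blocks summing to 4 forces exactly one block of size 2 and the rest size 1 → block sizes [2, 1, 1]

Assembling the blocks gives a Jordan form
J =
  [-1,  1,  0,  0]
  [ 0, -1,  0,  0]
  [ 0,  0, -1,  0]
  [ 0,  0,  0, -1]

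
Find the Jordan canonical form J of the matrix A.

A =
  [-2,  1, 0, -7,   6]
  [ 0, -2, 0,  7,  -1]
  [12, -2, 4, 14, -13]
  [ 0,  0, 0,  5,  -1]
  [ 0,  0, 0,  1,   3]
J_2(-2) ⊕ J_3(4)

The characteristic polynomial is
  det(x·I − A) = x^5 - 8*x^4 + 4*x^3 + 80*x^2 - 64*x - 256 = (x - 4)^3*(x + 2)^2

Eigenvalues and multiplicities (the geometric multiplicity of λ is n − rank(A − λI), which equals the number of Jordan blocks for λ):
  λ = -2: algebraic multiplicity = 2, geometric multiplicity = 1
  λ = 4: algebraic multiplicity = 3, geometric multiplicity = 1

Determining the block sizes for each eigenvalue:
  λ = -2: one block (gm = 1), so the single block has size am = 2 → block sizes [2]
  λ = 4: one block (gm = 1), so the single block has size am = 3 → block sizes [3]

Assembling the blocks gives a Jordan form
J =
  [-2,  1, 0, 0, 0]
  [ 0, -2, 0, 0, 0]
  [ 0,  0, 4, 1, 0]
  [ 0,  0, 0, 4, 1]
  [ 0,  0, 0, 0, 4]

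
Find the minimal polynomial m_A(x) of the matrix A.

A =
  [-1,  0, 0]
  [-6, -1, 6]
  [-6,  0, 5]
x^2 - 4*x - 5

The characteristic polynomial is χ_A(x) = (x - 5)*(x + 1)^2, so the eigenvalues are known. The minimal polynomial is
  m_A(x) = Π_λ (x − λ)^{k_λ}
where k_λ is the size of the *largest* Jordan block for λ (equivalently, the smallest k with (A − λI)^k v = 0 for every generalised eigenvector v of λ).

  λ = -1: largest Jordan block has size 1, contributing (x + 1)
  λ = 5: largest Jordan block has size 1, contributing (x − 5)

So m_A(x) = (x - 5)*(x + 1) = x^2 - 4*x - 5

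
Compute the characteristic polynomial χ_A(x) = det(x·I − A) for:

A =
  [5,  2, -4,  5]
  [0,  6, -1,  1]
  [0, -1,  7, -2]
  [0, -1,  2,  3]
x^4 - 21*x^3 + 165*x^2 - 575*x + 750

Expanding det(x·I − A) (e.g. by cofactor expansion or by noting that A is similar to its Jordan form J, which has the same characteristic polynomial as A) gives
  χ_A(x) = x^4 - 21*x^3 + 165*x^2 - 575*x + 750
which factors as (x - 6)*(x - 5)^3. The eigenvalues (with algebraic multiplicities) are λ = 5 with multiplicity 3, λ = 6 with multiplicity 1.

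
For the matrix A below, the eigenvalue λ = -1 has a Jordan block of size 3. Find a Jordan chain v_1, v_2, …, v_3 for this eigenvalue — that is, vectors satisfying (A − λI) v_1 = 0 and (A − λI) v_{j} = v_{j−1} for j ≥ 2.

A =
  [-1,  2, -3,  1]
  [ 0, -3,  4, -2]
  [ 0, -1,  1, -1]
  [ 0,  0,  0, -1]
A Jordan chain for λ = -1 of length 3:
v_1 = (-1, 0, 0, 0)ᵀ
v_2 = (2, -2, -1, 0)ᵀ
v_3 = (0, 1, 0, 0)ᵀ

Let N = A − (-1)·I. We want v_3 with N^3 v_3 = 0 but N^2 v_3 ≠ 0; then v_{j-1} := N · v_j for j = 3, …, 2.

Pick v_3 = (0, 1, 0, 0)ᵀ.
Then v_2 = N · v_3 = (2, -2, -1, 0)ᵀ.
Then v_1 = N · v_2 = (-1, 0, 0, 0)ᵀ.

Sanity check: (A − (-1)·I) v_1 = (0, 0, 0, 0)ᵀ = 0. ✓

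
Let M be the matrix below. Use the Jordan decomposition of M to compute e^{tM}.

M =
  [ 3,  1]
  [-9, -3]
e^{tM} =
  [3*t + 1, t]
  [-9*t, 1 - 3*t]

Strategy: write M = P · J · P⁻¹ where J is a Jordan canonical form, so e^{tM} = P · e^{tJ} · P⁻¹, and e^{tJ} can be computed block-by-block.

M has Jordan form
J =
  [0, 1]
  [0, 0]
(up to reordering of blocks).

Per-block formulas:
  For a 2×2 Jordan block J_2(0): exp(t · J_2(0)) = e^(0t)·(I + t·N), where N is the 2×2 nilpotent shift.

After assembling e^{tJ} and conjugating by P, we get:

e^{tM} =
  [3*t + 1, t]
  [-9*t, 1 - 3*t]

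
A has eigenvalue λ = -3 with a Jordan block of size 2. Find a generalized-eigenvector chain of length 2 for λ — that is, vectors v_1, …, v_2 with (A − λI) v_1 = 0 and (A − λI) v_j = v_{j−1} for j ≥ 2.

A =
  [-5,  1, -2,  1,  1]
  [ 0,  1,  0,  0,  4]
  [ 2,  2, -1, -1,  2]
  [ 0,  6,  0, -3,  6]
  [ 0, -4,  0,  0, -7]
A Jordan chain for λ = -3 of length 2:
v_1 = (-2, 0, 2, 0, 0)ᵀ
v_2 = (1, 0, 0, 0, 0)ᵀ

Let N = A − (-3)·I. We want v_2 with N^2 v_2 = 0 but N^1 v_2 ≠ 0; then v_{j-1} := N · v_j for j = 2, …, 2.

Pick v_2 = (1, 0, 0, 0, 0)ᵀ.
Then v_1 = N · v_2 = (-2, 0, 2, 0, 0)ᵀ.

Sanity check: (A − (-3)·I) v_1 = (0, 0, 0, 0, 0)ᵀ = 0. ✓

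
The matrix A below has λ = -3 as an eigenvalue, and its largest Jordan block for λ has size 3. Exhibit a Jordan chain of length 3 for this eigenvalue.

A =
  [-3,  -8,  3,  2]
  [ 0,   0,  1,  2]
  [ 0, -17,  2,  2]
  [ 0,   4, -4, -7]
A Jordan chain for λ = -3 of length 3:
v_1 = (-1, 0, 0, 0)ᵀ
v_2 = (3, 1, 5, -4)ᵀ
v_3 = (0, 0, 1, 0)ᵀ

Let N = A − (-3)·I. We want v_3 with N^3 v_3 = 0 but N^2 v_3 ≠ 0; then v_{j-1} := N · v_j for j = 3, …, 2.

Pick v_3 = (0, 0, 1, 0)ᵀ.
Then v_2 = N · v_3 = (3, 1, 5, -4)ᵀ.
Then v_1 = N · v_2 = (-1, 0, 0, 0)ᵀ.

Sanity check: (A − (-3)·I) v_1 = (0, 0, 0, 0)ᵀ = 0. ✓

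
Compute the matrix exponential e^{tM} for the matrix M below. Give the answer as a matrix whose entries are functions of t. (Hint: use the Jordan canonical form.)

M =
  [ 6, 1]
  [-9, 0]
e^{tM} =
  [3*t*exp(3*t) + exp(3*t), t*exp(3*t)]
  [-9*t*exp(3*t), -3*t*exp(3*t) + exp(3*t)]

Strategy: write M = P · J · P⁻¹ where J is a Jordan canonical form, so e^{tM} = P · e^{tJ} · P⁻¹, and e^{tJ} can be computed block-by-block.

M has Jordan form
J =
  [3, 1]
  [0, 3]
(up to reordering of blocks).

Per-block formulas:
  For a 2×2 Jordan block J_2(3): exp(t · J_2(3)) = e^(3t)·(I + t·N), where N is the 2×2 nilpotent shift.

After assembling e^{tJ} and conjugating by P, we get:

e^{tM} =
  [3*t*exp(3*t) + exp(3*t), t*exp(3*t)]
  [-9*t*exp(3*t), -3*t*exp(3*t) + exp(3*t)]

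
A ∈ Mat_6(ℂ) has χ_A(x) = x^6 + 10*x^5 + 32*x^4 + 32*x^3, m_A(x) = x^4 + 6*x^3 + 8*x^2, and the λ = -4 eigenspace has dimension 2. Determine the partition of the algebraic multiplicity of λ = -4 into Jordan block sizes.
Block sizes for λ = -4: [1, 1]

Step 1 — from the characteristic polynomial, algebraic multiplicity of λ = -4 is 2. From dim ker(A − (-4)·I) = 2, there are exactly 2 Jordan blocks for λ = -4.
Step 2 — from the minimal polynomial, the factor (x + 4) tells us the largest block for λ = -4 has size 1.
Step 3 — with total size 2, 2 blocks, and largest block 1, the block sizes (in nonincreasing order) are [1, 1].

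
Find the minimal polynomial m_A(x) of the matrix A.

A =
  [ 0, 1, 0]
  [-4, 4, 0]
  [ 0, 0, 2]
x^2 - 4*x + 4

The characteristic polynomial is χ_A(x) = (x - 2)^3, so the eigenvalues are known. The minimal polynomial is
  m_A(x) = Π_λ (x − λ)^{k_λ}
where k_λ is the size of the *largest* Jordan block for λ (equivalently, the smallest k with (A − λI)^k v = 0 for every generalised eigenvector v of λ).

  λ = 2: largest Jordan block has size 2, contributing (x − 2)^2

So m_A(x) = (x - 2)^2 = x^2 - 4*x + 4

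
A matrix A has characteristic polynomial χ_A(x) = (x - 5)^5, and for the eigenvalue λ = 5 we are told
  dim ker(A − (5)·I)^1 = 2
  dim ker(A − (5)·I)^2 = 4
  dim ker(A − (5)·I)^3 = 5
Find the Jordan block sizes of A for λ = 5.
Block sizes for λ = 5: [3, 2]

From the dimensions of kernels of powers, the number of Jordan blocks of size at least j is d_j − d_{j−1} where d_j = dim ker(N^j) (with d_0 = 0). Computing the differences gives [2, 2, 1].
The number of blocks of size exactly k is (#blocks of size ≥ k) − (#blocks of size ≥ k + 1), so the partition is: 1 block(s) of size 2, 1 block(s) of size 3.
In nonincreasing order the block sizes are [3, 2].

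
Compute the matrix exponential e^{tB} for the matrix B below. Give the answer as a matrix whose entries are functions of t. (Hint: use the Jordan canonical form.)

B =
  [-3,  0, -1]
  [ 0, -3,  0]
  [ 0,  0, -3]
e^{tB} =
  [exp(-3*t), 0, -t*exp(-3*t)]
  [0, exp(-3*t), 0]
  [0, 0, exp(-3*t)]

Strategy: write B = P · J · P⁻¹ where J is a Jordan canonical form, so e^{tB} = P · e^{tJ} · P⁻¹, and e^{tJ} can be computed block-by-block.

B has Jordan form
J =
  [-3,  1,  0]
  [ 0, -3,  0]
  [ 0,  0, -3]
(up to reordering of blocks).

Per-block formulas:
  For a 1×1 block at λ = -3: exp(t · [-3]) = [e^(-3t)].
  For a 2×2 Jordan block J_2(-3): exp(t · J_2(-3)) = e^(-3t)·(I + t·N), where N is the 2×2 nilpotent shift.

After assembling e^{tJ} and conjugating by P, we get:

e^{tB} =
  [exp(-3*t), 0, -t*exp(-3*t)]
  [0, exp(-3*t), 0]
  [0, 0, exp(-3*t)]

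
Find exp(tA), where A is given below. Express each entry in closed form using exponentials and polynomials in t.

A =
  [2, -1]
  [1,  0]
e^{tA} =
  [t*exp(t) + exp(t), -t*exp(t)]
  [t*exp(t), -t*exp(t) + exp(t)]

Strategy: write A = P · J · P⁻¹ where J is a Jordan canonical form, so e^{tA} = P · e^{tJ} · P⁻¹, and e^{tJ} can be computed block-by-block.

A has Jordan form
J =
  [1, 1]
  [0, 1]
(up to reordering of blocks).

Per-block formulas:
  For a 2×2 Jordan block J_2(1): exp(t · J_2(1)) = e^(1t)·(I + t·N), where N is the 2×2 nilpotent shift.

After assembling e^{tJ} and conjugating by P, we get:

e^{tA} =
  [t*exp(t) + exp(t), -t*exp(t)]
  [t*exp(t), -t*exp(t) + exp(t)]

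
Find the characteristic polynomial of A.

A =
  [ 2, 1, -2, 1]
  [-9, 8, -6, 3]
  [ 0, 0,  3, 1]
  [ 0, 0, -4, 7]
x^4 - 20*x^3 + 150*x^2 - 500*x + 625

Expanding det(x·I − A) (e.g. by cofactor expansion or by noting that A is similar to its Jordan form J, which has the same characteristic polynomial as A) gives
  χ_A(x) = x^4 - 20*x^3 + 150*x^2 - 500*x + 625
which factors as (x - 5)^4. The eigenvalues (with algebraic multiplicities) are λ = 5 with multiplicity 4.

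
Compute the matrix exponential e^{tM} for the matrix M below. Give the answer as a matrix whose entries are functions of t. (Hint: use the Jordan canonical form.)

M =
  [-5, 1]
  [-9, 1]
e^{tM} =
  [-3*t*exp(-2*t) + exp(-2*t), t*exp(-2*t)]
  [-9*t*exp(-2*t), 3*t*exp(-2*t) + exp(-2*t)]

Strategy: write M = P · J · P⁻¹ where J is a Jordan canonical form, so e^{tM} = P · e^{tJ} · P⁻¹, and e^{tJ} can be computed block-by-block.

M has Jordan form
J =
  [-2,  1]
  [ 0, -2]
(up to reordering of blocks).

Per-block formulas:
  For a 2×2 Jordan block J_2(-2): exp(t · J_2(-2)) = e^(-2t)·(I + t·N), where N is the 2×2 nilpotent shift.

After assembling e^{tJ} and conjugating by P, we get:

e^{tM} =
  [-3*t*exp(-2*t) + exp(-2*t), t*exp(-2*t)]
  [-9*t*exp(-2*t), 3*t*exp(-2*t) + exp(-2*t)]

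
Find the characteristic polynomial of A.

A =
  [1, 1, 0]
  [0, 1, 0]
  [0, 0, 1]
x^3 - 3*x^2 + 3*x - 1

Expanding det(x·I − A) (e.g. by cofactor expansion or by noting that A is similar to its Jordan form J, which has the same characteristic polynomial as A) gives
  χ_A(x) = x^3 - 3*x^2 + 3*x - 1
which factors as (x - 1)^3. The eigenvalues (with algebraic multiplicities) are λ = 1 with multiplicity 3.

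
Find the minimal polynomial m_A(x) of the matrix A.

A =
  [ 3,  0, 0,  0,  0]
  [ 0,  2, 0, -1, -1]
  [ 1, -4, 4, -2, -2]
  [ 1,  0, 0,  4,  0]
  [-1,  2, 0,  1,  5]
x^2 - 7*x + 12

The characteristic polynomial is χ_A(x) = (x - 4)^3*(x - 3)^2, so the eigenvalues are known. The minimal polynomial is
  m_A(x) = Π_λ (x − λ)^{k_λ}
where k_λ is the size of the *largest* Jordan block for λ (equivalently, the smallest k with (A − λI)^k v = 0 for every generalised eigenvector v of λ).

  λ = 3: largest Jordan block has size 1, contributing (x − 3)
  λ = 4: largest Jordan block has size 1, contributing (x − 4)

So m_A(x) = (x - 4)*(x - 3) = x^2 - 7*x + 12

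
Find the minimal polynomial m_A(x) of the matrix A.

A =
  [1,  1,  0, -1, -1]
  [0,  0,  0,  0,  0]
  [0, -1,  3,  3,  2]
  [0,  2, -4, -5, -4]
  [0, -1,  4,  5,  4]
x^4 - 2*x^3 + x^2

The characteristic polynomial is χ_A(x) = x^2*(x - 1)^3, so the eigenvalues are known. The minimal polynomial is
  m_A(x) = Π_λ (x − λ)^{k_λ}
where k_λ is the size of the *largest* Jordan block for λ (equivalently, the smallest k with (A − λI)^k v = 0 for every generalised eigenvector v of λ).

  λ = 0: largest Jordan block has size 2, contributing (x − 0)^2
  λ = 1: largest Jordan block has size 2, contributing (x − 1)^2

So m_A(x) = x^2*(x - 1)^2 = x^4 - 2*x^3 + x^2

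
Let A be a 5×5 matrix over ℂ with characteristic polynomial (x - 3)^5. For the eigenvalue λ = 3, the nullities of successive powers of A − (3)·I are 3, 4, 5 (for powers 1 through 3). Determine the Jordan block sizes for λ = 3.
Block sizes for λ = 3: [3, 1, 1]

From the dimensions of kernels of powers, the number of Jordan blocks of size at least j is d_j − d_{j−1} where d_j = dim ker(N^j) (with d_0 = 0). Computing the differences gives [3, 1, 1].
The number of blocks of size exactly k is (#blocks of size ≥ k) − (#blocks of size ≥ k + 1), so the partition is: 2 block(s) of size 1, 1 block(s) of size 3.
In nonincreasing order the block sizes are [3, 1, 1].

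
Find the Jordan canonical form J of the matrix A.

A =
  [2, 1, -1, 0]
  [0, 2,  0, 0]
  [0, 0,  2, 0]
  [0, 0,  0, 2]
J_2(2) ⊕ J_1(2) ⊕ J_1(2)

The characteristic polynomial is
  det(x·I − A) = x^4 - 8*x^3 + 24*x^2 - 32*x + 16 = (x - 2)^4

Eigenvalues and multiplicities (the geometric multiplicity of λ is n − rank(A − λI), which equals the number of Jordan blocks for λ):
  λ = 2: algebraic multiplicity = 4, geometric multiplicity = 3

Determining the block sizes for each eigenvalue:
  λ = 2: 3 blocks summing to 4 forces exactly one block of size 2 and the rest size 1 → block sizes [2, 1, 1]

Assembling the blocks gives a Jordan form
J =
  [2, 1, 0, 0]
  [0, 2, 0, 0]
  [0, 0, 2, 0]
  [0, 0, 0, 2]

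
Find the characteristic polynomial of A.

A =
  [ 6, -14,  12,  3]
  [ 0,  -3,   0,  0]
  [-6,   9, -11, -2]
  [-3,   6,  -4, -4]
x^4 + 12*x^3 + 54*x^2 + 108*x + 81

Expanding det(x·I − A) (e.g. by cofactor expansion or by noting that A is similar to its Jordan form J, which has the same characteristic polynomial as A) gives
  χ_A(x) = x^4 + 12*x^3 + 54*x^2 + 108*x + 81
which factors as (x + 3)^4. The eigenvalues (with algebraic multiplicities) are λ = -3 with multiplicity 4.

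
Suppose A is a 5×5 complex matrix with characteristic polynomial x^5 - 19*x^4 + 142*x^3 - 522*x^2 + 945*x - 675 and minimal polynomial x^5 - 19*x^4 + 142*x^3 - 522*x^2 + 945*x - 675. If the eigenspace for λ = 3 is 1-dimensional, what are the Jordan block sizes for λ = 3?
Block sizes for λ = 3: [3]

Step 1 — from the characteristic polynomial, algebraic multiplicity of λ = 3 is 3. From dim ker(A − (3)·I) = 1, there are exactly 1 Jordan blocks for λ = 3.
Step 2 — from the minimal polynomial, the factor (x − 3)^3 tells us the largest block for λ = 3 has size 3.
Step 3 — with total size 3, 1 blocks, and largest block 3, the block sizes (in nonincreasing order) are [3].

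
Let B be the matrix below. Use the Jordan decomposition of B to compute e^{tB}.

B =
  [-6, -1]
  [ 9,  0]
e^{tB} =
  [-3*t*exp(-3*t) + exp(-3*t), -t*exp(-3*t)]
  [9*t*exp(-3*t), 3*t*exp(-3*t) + exp(-3*t)]

Strategy: write B = P · J · P⁻¹ where J is a Jordan canonical form, so e^{tB} = P · e^{tJ} · P⁻¹, and e^{tJ} can be computed block-by-block.

B has Jordan form
J =
  [-3,  1]
  [ 0, -3]
(up to reordering of blocks).

Per-block formulas:
  For a 2×2 Jordan block J_2(-3): exp(t · J_2(-3)) = e^(-3t)·(I + t·N), where N is the 2×2 nilpotent shift.

After assembling e^{tJ} and conjugating by P, we get:

e^{tB} =
  [-3*t*exp(-3*t) + exp(-3*t), -t*exp(-3*t)]
  [9*t*exp(-3*t), 3*t*exp(-3*t) + exp(-3*t)]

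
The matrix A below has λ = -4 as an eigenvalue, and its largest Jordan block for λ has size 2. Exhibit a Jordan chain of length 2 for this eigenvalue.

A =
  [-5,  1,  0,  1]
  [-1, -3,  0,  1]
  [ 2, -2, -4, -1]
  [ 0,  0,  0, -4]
A Jordan chain for λ = -4 of length 2:
v_1 = (-1, -1, 2, 0)ᵀ
v_2 = (1, 0, 0, 0)ᵀ

Let N = A − (-4)·I. We want v_2 with N^2 v_2 = 0 but N^1 v_2 ≠ 0; then v_{j-1} := N · v_j for j = 2, …, 2.

Pick v_2 = (1, 0, 0, 0)ᵀ.
Then v_1 = N · v_2 = (-1, -1, 2, 0)ᵀ.

Sanity check: (A − (-4)·I) v_1 = (0, 0, 0, 0)ᵀ = 0. ✓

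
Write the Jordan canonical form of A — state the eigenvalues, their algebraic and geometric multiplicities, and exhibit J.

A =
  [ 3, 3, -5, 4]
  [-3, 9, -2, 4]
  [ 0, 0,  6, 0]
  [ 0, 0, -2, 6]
J_3(6) ⊕ J_1(6)

The characteristic polynomial is
  det(x·I − A) = x^4 - 24*x^3 + 216*x^2 - 864*x + 1296 = (x - 6)^4

Eigenvalues and multiplicities (the geometric multiplicity of λ is n − rank(A − λI), which equals the number of Jordan blocks for λ):
  λ = 6: algebraic multiplicity = 4, geometric multiplicity = 2

Determining the block sizes for each eigenvalue:
  λ = 6: with am = 4 and gm = 2, the partition is not yet determined (e.g. several partitions of 4 into 2 parts exist). Let N = A − (6)·I. Computing rank(N^1) = 2, rank(N^2) = 1, rank(N^3) = 0; the number of blocks of size ≥ j is rank(N^{j−1}) − rank(N^j), giving [2, 1, 1]. So we have 1 block(s) of size 3, 1 block(s) of size 1 → block sizes [3, 1]

Assembling the blocks gives a Jordan form
J =
  [6, 1, 0, 0]
  [0, 6, 1, 0]
  [0, 0, 6, 0]
  [0, 0, 0, 6]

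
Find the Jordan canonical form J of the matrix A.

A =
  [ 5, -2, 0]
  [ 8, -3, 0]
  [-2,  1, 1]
J_2(1) ⊕ J_1(1)

The characteristic polynomial is
  det(x·I − A) = x^3 - 3*x^2 + 3*x - 1 = (x - 1)^3

Eigenvalues and multiplicities (the geometric multiplicity of λ is n − rank(A − λI), which equals the number of Jordan blocks for λ):
  λ = 1: algebraic multiplicity = 3, geometric multiplicity = 2

Determining the block sizes for each eigenvalue:
  λ = 1: 2 blocks summing to 3 forces exactly one block of size 2 and the rest size 1 → block sizes [2, 1]

Assembling the blocks gives a Jordan form
J =
  [1, 1, 0]
  [0, 1, 0]
  [0, 0, 1]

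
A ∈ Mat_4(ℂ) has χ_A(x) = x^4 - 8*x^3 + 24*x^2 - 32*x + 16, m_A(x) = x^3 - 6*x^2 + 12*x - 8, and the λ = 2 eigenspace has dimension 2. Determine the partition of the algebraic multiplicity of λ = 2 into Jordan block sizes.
Block sizes for λ = 2: [3, 1]

Step 1 — from the characteristic polynomial, algebraic multiplicity of λ = 2 is 4. From dim ker(A − (2)·I) = 2, there are exactly 2 Jordan blocks for λ = 2.
Step 2 — from the minimal polynomial, the factor (x − 2)^3 tells us the largest block for λ = 2 has size 3.
Step 3 — with total size 4, 2 blocks, and largest block 3, the block sizes (in nonincreasing order) are [3, 1].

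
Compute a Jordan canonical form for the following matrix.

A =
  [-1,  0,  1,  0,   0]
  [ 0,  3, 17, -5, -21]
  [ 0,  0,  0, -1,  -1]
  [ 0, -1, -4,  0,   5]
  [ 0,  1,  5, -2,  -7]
J_3(-1) ⊕ J_2(-1)

The characteristic polynomial is
  det(x·I − A) = x^5 + 5*x^4 + 10*x^3 + 10*x^2 + 5*x + 1 = (x + 1)^5

Eigenvalues and multiplicities (the geometric multiplicity of λ is n − rank(A − λI), which equals the number of Jordan blocks for λ):
  λ = -1: algebraic multiplicity = 5, geometric multiplicity = 2

Determining the block sizes for each eigenvalue:
  λ = -1: with am = 5 and gm = 2, the partition is not yet determined (e.g. several partitions of 5 into 2 parts exist). Let N = A − (-1)·I. Computing rank(N^1) = 3, rank(N^2) = 1, rank(N^3) = 0; the number of blocks of size ≥ j is rank(N^{j−1}) − rank(N^j), giving [2, 2, 1]. So we have 1 block(s) of size 3, 1 block(s) of size 2 → block sizes [3, 2]

Assembling the blocks gives a Jordan form
J =
  [-1,  1,  0,  0,  0]
  [ 0, -1,  1,  0,  0]
  [ 0,  0, -1,  0,  0]
  [ 0,  0,  0, -1,  1]
  [ 0,  0,  0,  0, -1]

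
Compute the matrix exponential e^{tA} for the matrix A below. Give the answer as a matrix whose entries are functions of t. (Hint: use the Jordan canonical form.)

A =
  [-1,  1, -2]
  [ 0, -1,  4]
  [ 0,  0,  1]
e^{tA} =
  [exp(-t), t*exp(-t), -2*t*exp(-t)]
  [0, exp(-t), 2*exp(t) - 2*exp(-t)]
  [0, 0, exp(t)]

Strategy: write A = P · J · P⁻¹ where J is a Jordan canonical form, so e^{tA} = P · e^{tJ} · P⁻¹, and e^{tJ} can be computed block-by-block.

A has Jordan form
J =
  [-1,  1, 0]
  [ 0, -1, 0]
  [ 0,  0, 1]
(up to reordering of blocks).

Per-block formulas:
  For a 1×1 block at λ = 1: exp(t · [1]) = [e^(1t)].
  For a 2×2 Jordan block J_2(-1): exp(t · J_2(-1)) = e^(-1t)·(I + t·N), where N is the 2×2 nilpotent shift.

After assembling e^{tJ} and conjugating by P, we get:

e^{tA} =
  [exp(-t), t*exp(-t), -2*t*exp(-t)]
  [0, exp(-t), 2*exp(t) - 2*exp(-t)]
  [0, 0, exp(t)]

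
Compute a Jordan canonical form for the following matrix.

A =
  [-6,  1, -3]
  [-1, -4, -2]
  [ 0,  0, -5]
J_3(-5)

The characteristic polynomial is
  det(x·I − A) = x^3 + 15*x^2 + 75*x + 125 = (x + 5)^3

Eigenvalues and multiplicities (the geometric multiplicity of λ is n − rank(A − λI), which equals the number of Jordan blocks for λ):
  λ = -5: algebraic multiplicity = 3, geometric multiplicity = 1

Determining the block sizes for each eigenvalue:
  λ = -5: one block (gm = 1), so the single block has size am = 3 → block sizes [3]

Assembling the blocks gives a Jordan form
J =
  [-5,  1,  0]
  [ 0, -5,  1]
  [ 0,  0, -5]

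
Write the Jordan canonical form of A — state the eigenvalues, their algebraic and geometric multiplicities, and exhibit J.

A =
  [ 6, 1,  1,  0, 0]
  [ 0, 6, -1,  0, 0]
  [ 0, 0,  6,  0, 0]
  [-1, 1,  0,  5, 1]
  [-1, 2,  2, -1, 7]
J_3(6) ⊕ J_2(6)

The characteristic polynomial is
  det(x·I − A) = x^5 - 30*x^4 + 360*x^3 - 2160*x^2 + 6480*x - 7776 = (x - 6)^5

Eigenvalues and multiplicities (the geometric multiplicity of λ is n − rank(A − λI), which equals the number of Jordan blocks for λ):
  λ = 6: algebraic multiplicity = 5, geometric multiplicity = 2

Determining the block sizes for each eigenvalue:
  λ = 6: with am = 5 and gm = 2, the partition is not yet determined (e.g. several partitions of 5 into 2 parts exist). Let N = A − (6)·I. Computing rank(N^1) = 3, rank(N^2) = 1, rank(N^3) = 0; the number of blocks of size ≥ j is rank(N^{j−1}) − rank(N^j), giving [2, 2, 1]. So we have 1 block(s) of size 3, 1 block(s) of size 2 → block sizes [3, 2]

Assembling the blocks gives a Jordan form
J =
  [6, 1, 0, 0, 0]
  [0, 6, 1, 0, 0]
  [0, 0, 6, 0, 0]
  [0, 0, 0, 6, 1]
  [0, 0, 0, 0, 6]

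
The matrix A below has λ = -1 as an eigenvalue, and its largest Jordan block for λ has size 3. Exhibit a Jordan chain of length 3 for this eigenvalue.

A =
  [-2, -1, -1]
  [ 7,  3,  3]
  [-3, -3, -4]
A Jordan chain for λ = -1 of length 3:
v_1 = (-3, 12, -9)ᵀ
v_2 = (-1, 7, -3)ᵀ
v_3 = (1, 0, 0)ᵀ

Let N = A − (-1)·I. We want v_3 with N^3 v_3 = 0 but N^2 v_3 ≠ 0; then v_{j-1} := N · v_j for j = 3, …, 2.

Pick v_3 = (1, 0, 0)ᵀ.
Then v_2 = N · v_3 = (-1, 7, -3)ᵀ.
Then v_1 = N · v_2 = (-3, 12, -9)ᵀ.

Sanity check: (A − (-1)·I) v_1 = (0, 0, 0)ᵀ = 0. ✓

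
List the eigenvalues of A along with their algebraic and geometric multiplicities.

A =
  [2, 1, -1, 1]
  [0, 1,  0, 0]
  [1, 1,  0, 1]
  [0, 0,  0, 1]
λ = 1: alg = 4, geom = 3

Step 1 — factor the characteristic polynomial to read off the algebraic multiplicities:
  χ_A(x) = (x - 1)^4

Step 2 — compute geometric multiplicities via the rank-nullity identity g(λ) = n − rank(A − λI):
  rank(A − (1)·I) = 1, so dim ker(A − (1)·I) = n − 1 = 3

Summary:
  λ = 1: algebraic multiplicity = 4, geometric multiplicity = 3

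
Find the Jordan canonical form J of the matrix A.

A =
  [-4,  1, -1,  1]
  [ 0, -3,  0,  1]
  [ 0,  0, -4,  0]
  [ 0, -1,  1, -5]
J_3(-4) ⊕ J_1(-4)

The characteristic polynomial is
  det(x·I − A) = x^4 + 16*x^3 + 96*x^2 + 256*x + 256 = (x + 4)^4

Eigenvalues and multiplicities (the geometric multiplicity of λ is n − rank(A − λI), which equals the number of Jordan blocks for λ):
  λ = -4: algebraic multiplicity = 4, geometric multiplicity = 2

Determining the block sizes for each eigenvalue:
  λ = -4: with am = 4 and gm = 2, the partition is not yet determined (e.g. several partitions of 4 into 2 parts exist). Let N = A − (-4)·I. Computing rank(N^1) = 2, rank(N^2) = 1, rank(N^3) = 0; the number of blocks of size ≥ j is rank(N^{j−1}) − rank(N^j), giving [2, 1, 1]. So we have 1 block(s) of size 3, 1 block(s) of size 1 → block sizes [3, 1]

Assembling the blocks gives a Jordan form
J =
  [-4,  1,  0,  0]
  [ 0, -4,  1,  0]
  [ 0,  0, -4,  0]
  [ 0,  0,  0, -4]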